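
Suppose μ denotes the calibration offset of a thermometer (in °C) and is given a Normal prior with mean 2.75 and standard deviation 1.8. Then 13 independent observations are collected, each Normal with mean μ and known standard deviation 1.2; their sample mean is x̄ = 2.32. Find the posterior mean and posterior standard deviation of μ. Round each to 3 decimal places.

With known σ, the Normal prior is conjugate. Weight on the data is w = (n/σ²)/(n/σ² + 1/τ₀²) = 9.02778/(9.02778+0.308642) = 0.96694.
Posterior mean = w·x̄ + (1−w)·μ₀ = 0.96694·2.32 + 0.033058·2.75 = 2.334. Posterior variance = 1/(9.02778+0.308642) = 0.107107, so SD = 0.327.

Posterior mean ≈ 2.334; posterior SD ≈ 0.327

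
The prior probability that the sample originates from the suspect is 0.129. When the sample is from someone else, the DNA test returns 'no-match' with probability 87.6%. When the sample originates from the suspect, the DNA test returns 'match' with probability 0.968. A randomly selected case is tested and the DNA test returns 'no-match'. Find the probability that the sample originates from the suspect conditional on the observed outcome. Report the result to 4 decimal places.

Let H be the event that the sample originates from the suspect. P(H) = 0.129, so P(¬H) = 0.871. With E the 'no-match' result, P(E|H) = 0.032 and P(E|¬H) = 0.876.
P(E) = 0.032·0.129 + 0.876·0.871 = 0.0041280 + 0.76300 = 0.76712.
By Bayes' theorem, P(H|E) = 0.0041280 / 0.76712 = 0.0054.

P(H | E) ≈ 0.0054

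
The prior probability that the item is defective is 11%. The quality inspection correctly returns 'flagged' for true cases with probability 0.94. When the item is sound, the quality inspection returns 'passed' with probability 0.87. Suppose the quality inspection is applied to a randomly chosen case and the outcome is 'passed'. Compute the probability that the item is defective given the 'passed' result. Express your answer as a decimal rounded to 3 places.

P(H | E) ≈ 0.008

Let H be the event that the item is defective. P(H) = 0.11, so P(¬H) = 0.89. With E the 'passed' result, P(E|H) = 0.06 and P(E|¬H) = 0.87.
P(E) = 0.06·0.11 + 0.87·0.89 = 0.0066000 + 0.77430 = 0.78090.
By Bayes' theorem, P(H|E) = 0.0066000 / 0.78090 = 0.008.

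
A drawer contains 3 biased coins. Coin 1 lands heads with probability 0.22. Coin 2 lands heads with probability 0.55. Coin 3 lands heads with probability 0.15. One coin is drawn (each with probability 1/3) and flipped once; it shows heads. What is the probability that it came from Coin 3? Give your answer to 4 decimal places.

P(heads|C1) = 0.22; P(heads|C2) = 0.55; P(heads|C3) = 0.15.
Prior × likelihood for each source: 0.333333·0.22=0.07333, 0.333333·0.55=0.1833, 0.333333·0.15=0.05000. Summing gives P(heads) = 0.30667.
P(Coin 3 | heads) = 0.05000 / 0.30667 = 0.1630.

Posterior probability ≈ 0.1630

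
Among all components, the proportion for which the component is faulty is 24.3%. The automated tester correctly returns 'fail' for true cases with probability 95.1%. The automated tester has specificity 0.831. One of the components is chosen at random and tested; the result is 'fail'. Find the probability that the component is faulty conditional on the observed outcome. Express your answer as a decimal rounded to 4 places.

P(H | E) ≈ 0.6437

Write H for 'the component is faulty'. Prior odds H:¬H = 0.243/0.757 = 0.32100. For the 'fail' outcome, the likelihood ratio is 0.951/0.169 = 5.6272.
Posterior odds = 0.32100 × 5.6272 = 1.8064, so P(H|E) = 1.8064/(1+1.8064) = 0.6437.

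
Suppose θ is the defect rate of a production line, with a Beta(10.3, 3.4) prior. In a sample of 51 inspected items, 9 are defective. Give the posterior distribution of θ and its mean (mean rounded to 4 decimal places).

Observing 9 successes and 42 failures updates Beta(10.3, 3.4) by adding the success and failure counts to the two shape parameters: α = 10.3+9 = 19.3, β = 3.4+42 = 45.4.
Posterior mean = α/(α+β) = 19.3/64.7 = 0.2983.

Posterior: Beta(19.3, 45.4); mean ≈ 0.2983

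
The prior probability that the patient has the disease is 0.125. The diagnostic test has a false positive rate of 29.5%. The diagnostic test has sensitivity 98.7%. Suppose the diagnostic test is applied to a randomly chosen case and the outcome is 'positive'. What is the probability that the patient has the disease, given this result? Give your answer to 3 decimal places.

Let H be the event that the patient has the disease. P(H) = 0.125, so P(¬H) = 0.875. With E the 'positive' result, P(E|H) = 0.987 and P(E|¬H) = 0.295.
P(E) = 0.987·0.125 + 0.295·0.875 = 0.12337 + 0.25812 = 0.38150.
By Bayes' theorem, P(H|E) = 0.12337 / 0.38150 = 0.323.

P(H | E) ≈ 0.323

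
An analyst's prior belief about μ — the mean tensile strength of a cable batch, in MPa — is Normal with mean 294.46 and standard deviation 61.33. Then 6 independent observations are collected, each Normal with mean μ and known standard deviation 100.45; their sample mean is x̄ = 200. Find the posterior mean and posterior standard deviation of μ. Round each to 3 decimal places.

Posterior mean ≈ 229.185; posterior SD ≈ 34.090

With known σ, the Normal prior is conjugate. Weight on the data is w = (n/σ²)/(n/σ² + 1/τ₀²) = 0.00059464/(0.00059464+0.00026586) = 0.69104.
Posterior mean = w·x̄ + (1−w)·μ₀ = 0.69104·200 + 0.30896·294.46 = 229.185. Posterior variance = 1/(0.00059464+0.00026586) = 1162.12, so SD = 34.090.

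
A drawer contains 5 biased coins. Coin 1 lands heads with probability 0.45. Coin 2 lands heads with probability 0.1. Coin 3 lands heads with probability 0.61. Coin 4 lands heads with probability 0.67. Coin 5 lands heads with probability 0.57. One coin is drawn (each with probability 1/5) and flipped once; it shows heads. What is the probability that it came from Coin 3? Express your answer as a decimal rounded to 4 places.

P(heads|C1) = 0.45; P(heads|C2) = 0.1; P(heads|C3) = 0.61; P(heads|C4) = 0.67; P(heads|C5) = 0.57.
Prior × likelihood for each source: 0.2·0.45=0.09000, 0.2·0.1=0.02000, 0.2·0.61=0.1220, 0.2·0.67=0.1340, 0.2·0.57=0.1140. Summing gives P(heads) = 0.48000.
P(Coin 3 | heads) = 0.1220 / 0.48000 = 0.2542.

Posterior probability ≈ 0.2542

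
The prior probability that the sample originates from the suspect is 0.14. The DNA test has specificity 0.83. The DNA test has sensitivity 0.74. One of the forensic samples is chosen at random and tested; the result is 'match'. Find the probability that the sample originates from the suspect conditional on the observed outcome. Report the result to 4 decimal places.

Let H be the event that the sample originates from the suspect. P(H) = 0.14, so P(¬H) = 0.86. With E the 'match' result, P(E|H) = 0.74 and P(E|¬H) = 0.17.
P(E) = 0.74·0.14 + 0.17·0.86 = 0.10360 + 0.14620 = 0.24980.
By Bayes' theorem, P(H|E) = 0.10360 / 0.24980 = 0.4147.

P(H | E) ≈ 0.4147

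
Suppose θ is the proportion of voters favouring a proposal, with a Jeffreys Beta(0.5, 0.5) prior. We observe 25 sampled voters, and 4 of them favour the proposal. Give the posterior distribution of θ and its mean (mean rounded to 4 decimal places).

The binomial likelihood is conjugate to the Beta prior: with 4 successes and 21 failures, the posterior is Beta(0.5+4, 0.5+21) = Beta(4.5, 21.5).
Posterior mean = α/(α+β) = 4.5/26 = 0.1731.

Posterior: Beta(4.5, 21.5); mean ≈ 0.1731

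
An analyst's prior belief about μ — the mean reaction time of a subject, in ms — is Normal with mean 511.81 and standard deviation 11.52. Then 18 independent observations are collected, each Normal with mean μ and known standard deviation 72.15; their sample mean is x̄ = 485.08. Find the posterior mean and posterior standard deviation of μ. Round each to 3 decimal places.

Prior precision 1/τ₀² = 1/11.52² = 0.00753520; data precision n/σ² = 18/72.15² = 0.00345780.
Posterior precision = 0.00753520 + 0.00345780 = 0.0109930, giving posterior SD = 1/√0.0109930 = 9.538.
Posterior mean = (0.00753520·511.81 + 0.00345780·485.08) / 0.0109930 = 503.402.

Posterior mean ≈ 503.402; posterior SD ≈ 9.538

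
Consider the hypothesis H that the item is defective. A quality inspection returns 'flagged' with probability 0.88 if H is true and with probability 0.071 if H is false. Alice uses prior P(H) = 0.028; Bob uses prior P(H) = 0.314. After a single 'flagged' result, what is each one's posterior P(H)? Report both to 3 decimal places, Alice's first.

P('+'|H) = 0.88, P('+'|¬H) = 0.071.
Alice: numerator 0.88·0.028 = 0.024640; evidence = 0.024640+0.071·0.972 = 0.093652; posterior = 0.263.
Bob: numerator 0.88·0.314 = 0.27632; evidence = 0.27632+0.071·0.686 = 0.32503; posterior = 0.850.

Alice: 0.263; Bob: 0.850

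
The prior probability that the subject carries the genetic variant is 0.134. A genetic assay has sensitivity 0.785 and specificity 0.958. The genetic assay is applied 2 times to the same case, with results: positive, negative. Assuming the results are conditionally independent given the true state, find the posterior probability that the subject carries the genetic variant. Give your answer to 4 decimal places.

Posterior P(H) ≈ 0.3936

Let H be the event that the subject carries the genetic variant; start with P(H) = 0.134. P('positive'|H) = 0.785, P('positive'|¬H) = 0.042.
Update on result 1 ('positive'): P(H) ← 0.785·0.1340 / (0.785·0.1340 + 0.042·0.8660) = 0.10519/0.14156 = 0.7431.
Update on result 2 ('negative'): P(H) ← 0.215·0.7431 / (0.215·0.7431 + 0.958·0.2569) = 0.15976/0.40590 = 0.3936.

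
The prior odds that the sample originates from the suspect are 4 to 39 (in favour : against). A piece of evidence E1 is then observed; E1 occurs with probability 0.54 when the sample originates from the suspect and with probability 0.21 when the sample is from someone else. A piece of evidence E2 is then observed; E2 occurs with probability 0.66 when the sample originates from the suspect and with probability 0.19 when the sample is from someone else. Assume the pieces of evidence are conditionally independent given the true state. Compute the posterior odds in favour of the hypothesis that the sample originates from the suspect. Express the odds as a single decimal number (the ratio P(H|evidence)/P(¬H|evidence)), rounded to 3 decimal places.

Posterior odds ≈ 0.916

Prior odds = 4/39 = 0.10256. In log-odds, ln(0.10256) = -2.2773.
Add log likelihood ratios: ln(2.5714) + ln(3.4737) = 2.1897.
Posterior log-odds = -0.087590, so posterior odds = exp(-0.087590) = 0.91614.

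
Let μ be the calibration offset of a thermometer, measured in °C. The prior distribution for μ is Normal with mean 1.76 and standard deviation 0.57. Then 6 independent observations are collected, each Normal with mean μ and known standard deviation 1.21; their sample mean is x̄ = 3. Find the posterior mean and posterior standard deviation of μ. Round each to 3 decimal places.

Posterior mean ≈ 2.468; posterior SD ≈ 0.373

Prior precision 1/τ₀² = 1/0.57² = 3.07787; data precision n/σ² = 6/1.21² = 4.09808.
Posterior precision = 3.07787 + 4.09808 = 7.17595, giving posterior SD = 1/√7.17595 = 0.373.
Posterior mean = (3.07787·1.76 + 4.09808·3) / 7.17595 = 2.468.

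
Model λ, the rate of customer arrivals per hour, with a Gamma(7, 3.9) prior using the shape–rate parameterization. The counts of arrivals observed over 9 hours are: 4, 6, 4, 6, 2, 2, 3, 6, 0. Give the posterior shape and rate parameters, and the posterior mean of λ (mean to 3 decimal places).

Posterior: Gamma(shape=40, rate=12.9); mean ≈ 3.101

Total count ∑xᵢ = 33 over n = 9 hours.
Gamma is conjugate to the Poisson likelihood: posterior is Gamma(shape = 7+33 = 40, rate = 3.9+9 = 12.9).
Posterior mean = shape/rate = 40/12.9 = 3.101.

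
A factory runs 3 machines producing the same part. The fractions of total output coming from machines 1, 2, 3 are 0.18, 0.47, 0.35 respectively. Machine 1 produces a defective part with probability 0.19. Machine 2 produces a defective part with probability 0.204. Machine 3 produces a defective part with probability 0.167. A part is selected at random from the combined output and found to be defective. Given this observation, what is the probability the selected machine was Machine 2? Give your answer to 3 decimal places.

P(defective|M1) = 0.19; P(defective|M2) = 0.204; P(defective|M3) = 0.167.
Prior × likelihood for each source: 0.18·0.19=0.03420, 0.47·0.204=0.09588, 0.35·0.167=0.05845. Summing gives P(defective) = 0.18853.
P(Machine 2 | defective) = 0.09588 / 0.18853 = 0.509.

Posterior probability ≈ 0.509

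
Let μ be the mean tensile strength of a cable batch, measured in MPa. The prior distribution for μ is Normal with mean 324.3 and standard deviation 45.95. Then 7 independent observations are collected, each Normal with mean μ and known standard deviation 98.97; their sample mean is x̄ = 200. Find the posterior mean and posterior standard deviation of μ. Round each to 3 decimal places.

Posterior mean ≈ 249.544; posterior SD ≈ 29.010

Prior precision 1/τ₀² = 1/45.95² = 0.00047362; data precision n/σ² = 7/98.97² = 0.00071465.
Posterior precision = 0.00047362 + 0.00071465 = 0.00118826, giving posterior SD = 1/√0.00118826 = 29.010.
Posterior mean = (0.00047362·324.3 + 0.00071465·200) / 0.00118826 = 249.544.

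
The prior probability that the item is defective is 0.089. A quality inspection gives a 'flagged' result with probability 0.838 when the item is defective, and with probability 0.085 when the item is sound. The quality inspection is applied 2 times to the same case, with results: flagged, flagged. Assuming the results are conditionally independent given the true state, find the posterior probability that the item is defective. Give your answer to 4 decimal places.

Let H be the event that the item is defective; start with P(H) = 0.089. P('flagged'|H) = 0.838, P('flagged'|¬H) = 0.085.
Update on result 1 ('flagged'): P(H) ← 0.838·0.0890 / (0.838·0.0890 + 0.085·0.9110) = 0.074582/0.15202 = 0.4906.
Update on result 2 ('flagged'): P(H) ← 0.838·0.4906 / (0.838·0.4906 + 0.085·0.5094) = 0.41114/0.45443 = 0.9047.

Posterior P(H) ≈ 0.9047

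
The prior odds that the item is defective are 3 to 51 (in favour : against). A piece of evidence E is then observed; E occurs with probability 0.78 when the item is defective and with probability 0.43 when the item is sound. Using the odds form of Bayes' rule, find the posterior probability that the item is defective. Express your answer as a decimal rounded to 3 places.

Prior odds = 3/51 = 0.058824. In log-odds, ln(0.058824) = -2.8332.
Add log likelihood ratio: ln(1.8140) = 0.59551.
Posterior log-odds = -2.2377, so posterior odds = exp(-2.2377) = 0.10670. Converting, P(H|E) = 0.10670/1.1067 = 0.096.

Posterior probability ≈ 0.096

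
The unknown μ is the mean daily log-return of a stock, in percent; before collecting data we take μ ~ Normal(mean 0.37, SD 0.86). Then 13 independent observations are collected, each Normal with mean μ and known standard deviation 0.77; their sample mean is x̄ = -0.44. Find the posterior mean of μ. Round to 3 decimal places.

Prior precision 1/τ₀² = 1/0.86² = 1.35208; data precision n/σ² = 13/0.77² = 21.9261.
Posterior precision = 1.35208 + 21.9261 = 23.2782.
Posterior mean = (1.35208·0.37 + 21.9261·-0.44) / 23.2782 = -0.393.

Posterior mean ≈ -0.393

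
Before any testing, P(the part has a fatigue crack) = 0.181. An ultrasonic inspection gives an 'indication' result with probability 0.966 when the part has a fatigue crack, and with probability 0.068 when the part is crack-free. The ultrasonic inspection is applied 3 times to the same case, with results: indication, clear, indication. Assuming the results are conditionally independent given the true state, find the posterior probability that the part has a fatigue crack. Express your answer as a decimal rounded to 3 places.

Posterior P(H) ≈ 0.619

With H the event that the part has a fatigue crack, the joint likelihood of the observed sequence is P(data|H) = 0.966·0.034·0.966 = 0.031727 and P(data|¬H) = 0.068·0.932·0.068 = 0.0043096.
Bayes: P(H|data) = 0.181·0.031727 / (0.181·0.031727 + 0.819·0.0043096) = 0.0057426/0.0092722 = 0.6193.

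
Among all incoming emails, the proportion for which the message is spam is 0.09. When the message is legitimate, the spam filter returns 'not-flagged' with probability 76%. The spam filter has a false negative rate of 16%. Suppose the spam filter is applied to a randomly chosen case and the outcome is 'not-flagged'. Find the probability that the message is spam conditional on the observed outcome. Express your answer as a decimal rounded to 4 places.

P(H | E) ≈ 0.0204

Write H for 'the message is spam'. Prior odds H:¬H = 0.09/0.91 = 0.098901. For the 'not-flagged' outcome, the likelihood ratio is 0.16/0.76 = 0.21053.
Posterior odds = 0.098901 × 0.21053 = 0.020821, so P(H|E) = 0.020821/(1+0.020821) = 0.0204.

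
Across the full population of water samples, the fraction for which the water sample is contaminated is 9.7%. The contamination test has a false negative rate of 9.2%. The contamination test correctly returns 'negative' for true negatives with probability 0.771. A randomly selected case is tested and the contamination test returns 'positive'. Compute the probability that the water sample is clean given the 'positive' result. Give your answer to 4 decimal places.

Let H be the event that the water sample is contaminated. P(H) = 0.097, so P(¬H) = 0.903. With E the 'positive' result, P(E|H) = 0.908 and P(E|¬H) = 0.229.
P(E) = 0.908·0.097 + 0.229·0.903 = 0.088076 + 0.20679 = 0.29486.
By Bayes' theorem, P(H|E) = 0.088076 / 0.29486 = 0.2987. Hence P(¬H|E) = 1 − 0.2987 = 0.7013.

P(¬H | E) ≈ 0.7013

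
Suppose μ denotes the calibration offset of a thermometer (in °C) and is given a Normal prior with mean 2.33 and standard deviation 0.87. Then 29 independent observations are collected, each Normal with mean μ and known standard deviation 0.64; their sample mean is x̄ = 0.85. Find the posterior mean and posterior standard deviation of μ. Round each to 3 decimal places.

Posterior mean ≈ 0.877; posterior SD ≈ 0.118

Prior precision 1/τ₀² = 1/0.87² = 1.32118; data precision n/σ² = 29/0.64² = 70.8008.
Posterior precision = 1.32118 + 70.8008 = 72.1220, giving posterior SD = 1/√72.1220 = 0.118.
Posterior mean = (1.32118·2.33 + 70.8008·0.85) / 72.1220 = 0.877.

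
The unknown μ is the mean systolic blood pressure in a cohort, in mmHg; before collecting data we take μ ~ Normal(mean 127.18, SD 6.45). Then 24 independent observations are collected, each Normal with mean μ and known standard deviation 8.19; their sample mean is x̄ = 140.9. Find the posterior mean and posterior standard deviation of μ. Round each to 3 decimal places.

With known σ, the Normal prior is conjugate. Weight on the data is w = (n/σ²)/(n/σ² + 1/τ₀²) = 0.357803/(0.357803+0.0240370) = 0.93705.
Posterior mean = w·x̄ + (1−w)·μ₀ = 0.93705·140.9 + 0.062951·127.18 = 140.036. Posterior variance = 1/(0.357803+0.0240370) = 2.61890, so SD = 1.618.

Posterior mean ≈ 140.036; posterior SD ≈ 1.618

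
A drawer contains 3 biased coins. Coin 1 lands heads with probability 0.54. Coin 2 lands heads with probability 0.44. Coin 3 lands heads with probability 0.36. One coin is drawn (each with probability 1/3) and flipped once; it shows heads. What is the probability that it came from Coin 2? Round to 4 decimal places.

Posterior probability ≈ 0.3284

P(heads|C1) = 0.54; P(heads|C2) = 0.44; P(heads|C3) = 0.36.
Prior × likelihood for each source: 0.333333·0.54=0.1800, 0.333333·0.44=0.1467, 0.333333·0.36=0.1200. Summing gives P(heads) = 0.44667.
P(Coin 2 | heads) = 0.1467 / 0.44667 = 0.3284.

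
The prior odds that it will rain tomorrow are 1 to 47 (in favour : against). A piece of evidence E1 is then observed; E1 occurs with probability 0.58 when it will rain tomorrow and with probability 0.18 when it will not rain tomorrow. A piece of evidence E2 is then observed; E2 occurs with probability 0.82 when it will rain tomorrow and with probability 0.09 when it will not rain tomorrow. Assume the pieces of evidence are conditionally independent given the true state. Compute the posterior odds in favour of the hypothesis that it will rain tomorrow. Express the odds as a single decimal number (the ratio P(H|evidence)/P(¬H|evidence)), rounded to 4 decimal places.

Posterior odds ≈ 0.6246

Prior odds = 1/47 = 0.021277.
Likelihood ratio for E1 = 0.58/0.18 = 3.2222.
Likelihood ratio for E2 = 0.82/0.09 = 9.1111.
Posterior odds = prior odds × LR₁ × LR₂ = 0.62464.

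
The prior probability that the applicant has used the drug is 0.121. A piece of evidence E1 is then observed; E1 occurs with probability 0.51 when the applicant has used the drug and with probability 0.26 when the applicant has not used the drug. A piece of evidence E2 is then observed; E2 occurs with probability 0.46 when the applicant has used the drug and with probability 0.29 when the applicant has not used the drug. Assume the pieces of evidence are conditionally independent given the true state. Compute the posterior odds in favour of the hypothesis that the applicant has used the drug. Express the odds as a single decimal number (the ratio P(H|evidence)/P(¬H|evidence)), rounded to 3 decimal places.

Posterior odds ≈ 0.428

Prior odds = 0.121/(1−0.121) = 0.13766.
Likelihood ratio for E1 = 0.51/0.26 = 1.9615.
Likelihood ratio for E2 = 0.46/0.29 = 1.5862.
Posterior odds = prior odds × LR₁ × LR₂ = 0.42831.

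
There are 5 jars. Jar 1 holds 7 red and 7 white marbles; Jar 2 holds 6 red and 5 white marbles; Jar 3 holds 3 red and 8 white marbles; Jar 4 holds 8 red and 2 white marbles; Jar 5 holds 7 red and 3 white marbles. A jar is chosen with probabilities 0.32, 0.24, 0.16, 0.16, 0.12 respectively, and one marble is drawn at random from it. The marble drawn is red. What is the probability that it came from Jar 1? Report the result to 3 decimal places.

Posterior probability ≈ 0.293

Tabulate prior·likelihood by source: [1] prior 0.32, lik 0.5, product 0.1600; [2] prior 0.24, lik 0.5455, product 0.1309; [3] prior 0.16, lik 0.2727, product 0.04364; [4] prior 0.16, lik 0.8, product 0.1280; [5] prior 0.12, lik 0.7, product 0.08400.
Normalizing constant = 0.54655; the posterior for Jar 1 is its product over the sum, 0.1600/0.54655 = 0.293.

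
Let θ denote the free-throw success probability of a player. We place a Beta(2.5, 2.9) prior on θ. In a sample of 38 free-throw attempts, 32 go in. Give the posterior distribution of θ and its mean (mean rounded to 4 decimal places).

Posterior: Beta(34.5, 8.9); mean ≈ 0.7949

The binomial likelihood is conjugate to the Beta prior: with 32 successes and 6 failures, the posterior is Beta(2.5+32, 2.9+6) = Beta(34.5, 8.9).
E[θ | data] = 34.5/(34.5+8.9) = 0.7949.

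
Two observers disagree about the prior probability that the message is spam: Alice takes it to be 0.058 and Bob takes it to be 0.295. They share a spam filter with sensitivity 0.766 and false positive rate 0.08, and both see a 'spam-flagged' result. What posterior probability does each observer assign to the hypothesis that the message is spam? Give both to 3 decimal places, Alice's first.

Alice: 0.371; Bob: 0.800

P('+'|H) = 0.766, P('+'|¬H) = 0.08.
Alice: numerator 0.766·0.058 = 0.044428; evidence = 0.044428+0.08·0.942 = 0.11979; posterior = 0.371.
Bob: numerator 0.766·0.295 = 0.22597; evidence = 0.22597+0.08·0.705 = 0.28237; posterior = 0.800.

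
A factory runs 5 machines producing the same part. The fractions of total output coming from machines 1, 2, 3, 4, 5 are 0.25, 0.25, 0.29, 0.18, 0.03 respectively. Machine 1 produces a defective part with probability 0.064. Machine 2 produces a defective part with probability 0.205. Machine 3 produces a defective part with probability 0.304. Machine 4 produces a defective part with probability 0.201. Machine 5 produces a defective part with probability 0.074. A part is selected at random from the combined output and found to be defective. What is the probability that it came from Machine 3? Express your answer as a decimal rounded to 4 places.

P(defective|M1) = 0.064; P(defective|M2) = 0.205; P(defective|M3) = 0.304; P(defective|M4) = 0.201; P(defective|M5) = 0.074.
Prior × likelihood for each source: 0.25·0.064=0.01600, 0.25·0.205=0.05125, 0.29·0.304=0.08816, 0.18·0.201=0.03618, 0.03·0.074=0.002220. Summing gives P(defective) = 0.19381.
P(Machine 3 | defective) = 0.08816 / 0.19381 = 0.4549.

Posterior probability ≈ 0.4549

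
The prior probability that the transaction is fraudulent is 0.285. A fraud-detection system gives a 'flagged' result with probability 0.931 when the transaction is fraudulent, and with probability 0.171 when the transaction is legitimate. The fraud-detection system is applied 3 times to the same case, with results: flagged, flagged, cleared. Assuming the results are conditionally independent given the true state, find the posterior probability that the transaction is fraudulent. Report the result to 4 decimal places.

Posterior P(H) ≈ 0.4958

Let H be the event that the transaction is fraudulent; start with P(H) = 0.285. P('flagged'|H) = 0.931, P('flagged'|¬H) = 0.171.
Update on result 1 ('flagged'): P(H) ← 0.931·0.2850 / (0.931·0.2850 + 0.171·0.7150) = 0.26533/0.38760 = 0.6846.
Update on result 2 ('flagged'): P(H) ← 0.931·0.6846 / (0.931·0.6846 + 0.171·0.3154) = 0.63732/0.69126 = 0.9220.
Update on result 3 ('cleared'): P(H) ← 0.069·0.9220 / (0.069·0.9220 + 0.829·0.0780) = 0.063616/0.12830 = 0.4958.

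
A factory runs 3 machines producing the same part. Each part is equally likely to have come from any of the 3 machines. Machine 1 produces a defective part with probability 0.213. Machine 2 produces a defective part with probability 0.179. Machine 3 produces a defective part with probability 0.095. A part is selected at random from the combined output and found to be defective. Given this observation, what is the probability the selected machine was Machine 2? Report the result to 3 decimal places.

Posterior probability ≈ 0.368

Tabulate prior·likelihood by source: [1] prior 0.333333, lik 0.213, product 0.07100; [2] prior 0.333333, lik 0.179, product 0.05967; [3] prior 0.333333, lik 0.095, product 0.03167.
Normalizing constant = 0.16233; the posterior for Machine 2 is its product over the sum, 0.05967/0.16233 = 0.368.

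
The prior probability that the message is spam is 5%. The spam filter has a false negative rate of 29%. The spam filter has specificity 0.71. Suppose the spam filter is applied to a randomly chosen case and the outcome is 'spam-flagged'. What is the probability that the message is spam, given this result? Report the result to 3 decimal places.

Write H for 'the message is spam'. Prior odds H:¬H = 0.05/0.95 = 0.052632. For the 'spam-flagged' outcome, the likelihood ratio is 0.71/0.29 = 2.4483.
Posterior odds = 0.052632 × 2.4483 = 0.12886, so P(H|E) = 0.12886/(1+0.12886) = 0.114.

P(H | E) ≈ 0.114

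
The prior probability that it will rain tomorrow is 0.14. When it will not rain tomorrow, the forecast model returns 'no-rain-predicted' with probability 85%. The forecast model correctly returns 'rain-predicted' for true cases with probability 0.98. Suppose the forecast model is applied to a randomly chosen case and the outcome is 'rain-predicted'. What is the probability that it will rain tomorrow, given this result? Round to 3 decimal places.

Let H be the event that it will rain tomorrow. P(H) = 0.14, so P(¬H) = 0.86. With E the 'rain-predicted' result, P(E|H) = 0.98 and P(E|¬H) = 0.15.
P(E) = 0.98·0.14 + 0.15·0.86 = 0.13720 + 0.12900 = 0.26620.
By Bayes' theorem, P(H|E) = 0.13720 / 0.26620 = 0.515.

P(H | E) ≈ 0.515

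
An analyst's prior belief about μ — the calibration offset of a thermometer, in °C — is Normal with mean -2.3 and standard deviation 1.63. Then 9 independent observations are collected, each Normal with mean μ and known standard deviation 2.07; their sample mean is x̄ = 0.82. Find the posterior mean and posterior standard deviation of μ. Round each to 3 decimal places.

Posterior mean ≈ 0.346; posterior SD ≈ 0.635

With known σ, the Normal prior is conjugate. Weight on the data is w = (n/σ²)/(n/σ² + 1/τ₀²) = 2.10040/(2.10040+0.376378) = 0.84804.
Posterior mean = w·x̄ + (1−w)·μ₀ = 0.84804·0.82 + 0.15196·-2.3 = 0.346. Posterior variance = 1/(2.10040+0.376378) = 0.403750, so SD = 0.635.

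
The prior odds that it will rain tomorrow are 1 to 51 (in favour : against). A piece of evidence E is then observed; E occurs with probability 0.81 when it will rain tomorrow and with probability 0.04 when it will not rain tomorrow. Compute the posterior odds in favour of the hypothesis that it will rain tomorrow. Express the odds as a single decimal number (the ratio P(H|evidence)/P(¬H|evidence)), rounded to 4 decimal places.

Posterior odds ≈ 0.3971

Prior odds = 1/51 = 0.019608.
Likelihood ratio for E = 0.81/0.04 = 20.250.
Posterior odds = prior odds × LR = 0.39706.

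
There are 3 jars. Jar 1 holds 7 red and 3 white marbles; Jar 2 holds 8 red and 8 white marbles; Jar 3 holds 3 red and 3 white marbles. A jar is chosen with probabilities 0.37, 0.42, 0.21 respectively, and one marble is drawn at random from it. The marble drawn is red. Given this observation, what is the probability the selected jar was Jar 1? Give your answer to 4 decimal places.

Posterior probability ≈ 0.4512

Tabulate prior·likelihood by source: [1] prior 0.37, lik 0.7, product 0.2590; [2] prior 0.42, lik 0.5, product 0.2100; [3] prior 0.21, lik 0.5, product 0.1050.
Normalizing constant = 0.57400; the posterior for Jar 1 is its product over the sum, 0.2590/0.57400 = 0.4512.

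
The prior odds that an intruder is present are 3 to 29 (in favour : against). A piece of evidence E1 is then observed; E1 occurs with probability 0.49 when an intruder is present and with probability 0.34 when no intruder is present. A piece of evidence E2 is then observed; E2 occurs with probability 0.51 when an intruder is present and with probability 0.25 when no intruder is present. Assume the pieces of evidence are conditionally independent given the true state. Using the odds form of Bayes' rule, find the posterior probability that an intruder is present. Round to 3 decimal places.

Posterior probability ≈ 0.233

Prior odds = 3/29 = 0.10345.
Likelihood ratio for E1 = 0.49/0.34 = 1.4412.
Likelihood ratio for E2 = 0.51/0.25 = 2.0400.
Posterior odds = prior odds × LR₁ × LR₂ = 0.30414.
Posterior probability = odds/(1+odds) = 0.30414/1.3041 = 0.233.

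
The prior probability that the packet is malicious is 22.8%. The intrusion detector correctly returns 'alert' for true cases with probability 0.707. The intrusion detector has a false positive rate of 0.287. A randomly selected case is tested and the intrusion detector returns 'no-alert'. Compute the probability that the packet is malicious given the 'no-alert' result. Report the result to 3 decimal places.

P(H | E) ≈ 0.108

Write H for 'the packet is malicious'. Prior odds H:¬H = 0.228/0.772 = 0.29534. For the 'no-alert' outcome, the likelihood ratio is 0.293/0.713 = 0.41094.
Posterior odds = 0.29534 × 0.41094 = 0.12137, so P(H|E) = 0.12137/(1+0.12137) = 0.108.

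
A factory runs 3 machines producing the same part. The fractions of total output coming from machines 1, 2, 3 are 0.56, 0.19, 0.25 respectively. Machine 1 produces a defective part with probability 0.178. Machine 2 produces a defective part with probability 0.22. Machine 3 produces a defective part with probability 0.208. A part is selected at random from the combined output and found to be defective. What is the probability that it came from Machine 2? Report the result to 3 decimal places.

Tabulate prior·likelihood by source: [1] prior 0.56, lik 0.178, product 0.09968; [2] prior 0.19, lik 0.22, product 0.04180; [3] prior 0.25, lik 0.208, product 0.05200.
Normalizing constant = 0.19348; the posterior for Machine 2 is its product over the sum, 0.04180/0.19348 = 0.216.

Posterior probability ≈ 0.216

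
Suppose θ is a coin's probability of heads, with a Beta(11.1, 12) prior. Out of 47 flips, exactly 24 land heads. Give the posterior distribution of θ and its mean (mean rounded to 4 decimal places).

Observing 24 successes and 23 failures updates Beta(11.1, 12) by adding the success and failure counts to the two shape parameters: α = 11.1+24 = 35.1, β = 12+23 = 35.
Posterior mean = α/(α+β) = 35.1/70.1 = 0.5007.

Posterior: Beta(35.1, 35); mean ≈ 0.5007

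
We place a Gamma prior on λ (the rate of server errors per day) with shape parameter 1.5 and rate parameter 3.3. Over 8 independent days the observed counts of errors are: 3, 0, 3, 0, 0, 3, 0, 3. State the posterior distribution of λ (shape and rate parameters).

Total count ∑xᵢ = 12 over n = 8 days.
Gamma is conjugate to the Poisson likelihood: posterior is Gamma(shape = 1.5+12 = 13.5, rate = 3.3+8 = 11.3).

Posterior: Gamma(shape=13.5, rate=11.3)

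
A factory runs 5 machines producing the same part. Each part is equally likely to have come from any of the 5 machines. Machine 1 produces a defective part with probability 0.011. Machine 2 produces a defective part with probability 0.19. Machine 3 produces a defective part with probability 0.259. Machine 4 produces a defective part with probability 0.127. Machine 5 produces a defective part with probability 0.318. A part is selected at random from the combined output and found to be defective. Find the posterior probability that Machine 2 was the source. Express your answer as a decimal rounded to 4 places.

P(defective|M1) = 0.011; P(defective|M2) = 0.19; P(defective|M3) = 0.259; P(defective|M4) = 0.127; P(defective|M5) = 0.318.
Prior × likelihood for each source: 0.2·0.011=0.002200, 0.2·0.19=0.03800, 0.2·0.259=0.05180, 0.2·0.127=0.02540, 0.2·0.318=0.06360. Summing gives P(defective) = 0.18100.
P(Machine 2 | defective) = 0.03800 / 0.18100 = 0.2099.

Posterior probability ≈ 0.2099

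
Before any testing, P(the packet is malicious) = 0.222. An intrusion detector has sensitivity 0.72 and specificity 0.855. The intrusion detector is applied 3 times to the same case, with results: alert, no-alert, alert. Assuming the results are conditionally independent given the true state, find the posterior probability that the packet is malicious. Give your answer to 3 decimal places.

Posterior P(H) ≈ 0.697

Let H be the event that the packet is malicious; start with P(H) = 0.222. P('alert'|H) = 0.72, P('alert'|¬H) = 0.145.
Update on result 1 ('alert'): P(H) ← 0.72·0.2220 / (0.72·0.2220 + 0.145·0.7780) = 0.15984/0.27265 = 0.5862.
Update on result 2 ('no-alert'): P(H) ← 0.28·0.5862 / (0.28·0.5862 + 0.855·0.4138) = 0.16415/0.51791 = 0.3169.
Update on result 3 ('alert'): P(H) ← 0.72·0.3169 / (0.72·0.3169 + 0.145·0.6831) = 0.22820/0.32724 = 0.6973.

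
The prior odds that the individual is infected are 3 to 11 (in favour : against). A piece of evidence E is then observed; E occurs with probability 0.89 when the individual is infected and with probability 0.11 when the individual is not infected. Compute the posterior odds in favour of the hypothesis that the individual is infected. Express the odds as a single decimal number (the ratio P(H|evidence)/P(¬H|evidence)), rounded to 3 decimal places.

Prior odds = 3/11 = 0.27273.
Likelihood ratio for E = 0.89/0.11 = 8.0909.
Posterior odds = prior odds × LR = 2.2066.

Posterior odds ≈ 2.207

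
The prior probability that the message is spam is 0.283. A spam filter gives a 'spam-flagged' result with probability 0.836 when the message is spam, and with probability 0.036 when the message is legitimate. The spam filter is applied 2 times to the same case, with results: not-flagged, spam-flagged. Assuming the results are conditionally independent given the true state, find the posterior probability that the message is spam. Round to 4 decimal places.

Posterior P(H) ≈ 0.6093

Let H be the event that the message is spam; start with P(H) = 0.283. P('spam-flagged'|H) = 0.836, P('spam-flagged'|¬H) = 0.036.
Update on result 1 ('not-flagged'): P(H) ← 0.164·0.2830 / (0.164·0.2830 + 0.964·0.7170) = 0.046412/0.73760 = 0.0629.
Update on result 2 ('spam-flagged'): P(H) ← 0.836·0.0629 / (0.836·0.0629 + 0.036·0.9371) = 0.052604/0.086338 = 0.6093.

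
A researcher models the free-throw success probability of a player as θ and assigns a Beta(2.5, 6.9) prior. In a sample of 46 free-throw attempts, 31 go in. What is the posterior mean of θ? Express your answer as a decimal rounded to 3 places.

The binomial likelihood is conjugate to the Beta prior: with 31 successes and 15 failures, the posterior is Beta(2.5+31, 6.9+15) = Beta(33.5, 21.9).
Posterior mean = α/(α+β) = 33.5/55.4 = 0.605.

Posterior mean ≈ 0.605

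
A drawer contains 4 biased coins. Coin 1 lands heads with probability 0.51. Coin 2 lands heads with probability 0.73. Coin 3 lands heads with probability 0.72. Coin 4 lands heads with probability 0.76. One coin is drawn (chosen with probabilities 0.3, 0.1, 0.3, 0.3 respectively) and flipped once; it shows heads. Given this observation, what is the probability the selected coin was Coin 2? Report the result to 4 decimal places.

Posterior probability ≈ 0.1090

Tabulate prior·likelihood by source: [1] prior 0.3, lik 0.51, product 0.1530; [2] prior 0.1, lik 0.73, product 0.07300; [3] prior 0.3, lik 0.72, product 0.2160; [4] prior 0.3, lik 0.76, product 0.2280.
Normalizing constant = 0.67000; the posterior for Coin 2 is its product over the sum, 0.07300/0.67000 = 0.1090.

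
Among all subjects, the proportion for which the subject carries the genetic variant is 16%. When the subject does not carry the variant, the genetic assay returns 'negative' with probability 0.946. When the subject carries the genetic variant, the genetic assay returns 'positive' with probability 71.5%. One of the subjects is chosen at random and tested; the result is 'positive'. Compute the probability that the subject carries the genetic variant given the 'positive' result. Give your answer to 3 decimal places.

Write H for 'the subject carries the genetic variant'. Prior odds H:¬H = 0.16/0.84 = 0.19048. For the 'positive' outcome, the likelihood ratio is 0.715/0.054 = 13.241.
Posterior odds = 0.19048 × 13.241 = 2.5220, so P(H|E) = 2.5220/(1+2.5220) = 0.716.

P(H | E) ≈ 0.716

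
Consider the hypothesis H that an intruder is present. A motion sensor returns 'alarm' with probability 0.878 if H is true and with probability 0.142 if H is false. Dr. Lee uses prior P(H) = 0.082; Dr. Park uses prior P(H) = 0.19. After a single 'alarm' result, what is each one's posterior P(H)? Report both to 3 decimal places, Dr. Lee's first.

The likelihood ratio for an 'alarm' result is 0.878/0.142 = 6.1831.
Dr. Lee: prior odds 0.082/0.918 = 0.089325; posterior odds 0.55230; posterior probability 0.356.
Dr. Park: prior odds 0.19/0.81 = 0.23457; posterior odds 1.4504; posterior probability 0.592.

Dr. Lee: 0.356; Dr. Park: 0.592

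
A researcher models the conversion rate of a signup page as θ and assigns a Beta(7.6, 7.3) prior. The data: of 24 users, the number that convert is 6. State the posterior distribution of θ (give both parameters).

The binomial likelihood is conjugate to the Beta prior: with 6 successes and 18 failures, the posterior is Beta(7.6+6, 7.3+18) = Beta(13.6, 25.3).

Posterior: Beta(13.6, 25.3)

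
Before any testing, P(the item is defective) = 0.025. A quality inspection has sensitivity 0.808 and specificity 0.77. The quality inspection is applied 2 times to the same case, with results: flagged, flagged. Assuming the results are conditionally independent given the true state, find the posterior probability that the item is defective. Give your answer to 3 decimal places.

Let H be the event that the item is defective; start with P(H) = 0.025. P('flagged'|H) = 0.808, P('flagged'|¬H) = 0.23.
Update on result 1 ('flagged'): P(H) ← 0.808·0.0250 / (0.808·0.0250 + 0.23·0.9750) = 0.020200/0.24445 = 0.0826.
Update on result 2 ('flagged'): P(H) ← 0.808·0.0826 / (0.808·0.0826 + 0.23·0.9174) = 0.066769/0.27776 = 0.2404.

Posterior P(H) ≈ 0.240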